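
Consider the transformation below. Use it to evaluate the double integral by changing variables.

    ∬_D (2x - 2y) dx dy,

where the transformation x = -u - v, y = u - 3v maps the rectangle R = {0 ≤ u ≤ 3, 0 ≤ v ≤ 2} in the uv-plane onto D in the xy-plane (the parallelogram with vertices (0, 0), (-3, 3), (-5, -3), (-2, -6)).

Compute the Jacobian determinant of (x, y) with respect to (u, v):

    ∂(x,y)/∂(u,v) = | -1  -1 | = (-1)(-3) - (-1)(1) = 4.
                   | 1  -3 |

Its absolute value is |J| = 4 (the area scaling factor).

Substituting x = -u - v, y = u - 3v into the integrand,

    2x - 2y → -4u + 4v,

so the integral becomes

    ∬_R (-4u + 4v) · |J| du dv = ∫_0^3 ∫_0^2 (-16u + 16v) dv du.

Inner (v): 32 - 32u.
Outer (u): -48.

Therefore ∬_D (2x - 2y) dx dy = -48.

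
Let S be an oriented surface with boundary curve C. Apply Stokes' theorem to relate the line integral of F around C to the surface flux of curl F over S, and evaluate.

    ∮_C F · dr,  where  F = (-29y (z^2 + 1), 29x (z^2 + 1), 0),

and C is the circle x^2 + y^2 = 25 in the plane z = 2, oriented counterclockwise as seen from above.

Let S be the flat disk x^2 + y^2 ≤ 25 in the plane z = 2, with upward unit normal n̂ = ẑ. By Stokes' theorem,

    ∮_C F · dr = ∬_S (∇ × F) · n̂ dS = ∬_D (curl F)_z dA,

where D is the disk x^2 + y^2 ≤ 25.

Compute the curl of F = (-29y (z^2 + 1), 29x (z^2 + 1), 0):
    (∇ × F)_x = ∂F_z/∂y - ∂F_y/∂z = -58x z,
    (∇ × F)_y = ∂F_x/∂z - ∂F_z/∂x = -58y z,
    (∇ × F)_z = ∂F_y/∂x - ∂F_x/∂y = 58z^2 + 58.

On z = 2, (curl F)_z = 290.

Convert to polar (x = r cos θ, y = r sin θ, dA = r dr dθ); the integrand becomes 290, so

    ∬_D (curl F)_z dA = ∫_0^{2π} ∫_0^{5} (290) · r dr dθ.

Inner (r from 0 to 5): 3625.
Outer (θ from 0 to 2π): 7250π.

Therefore ∮_C F · dr = 7250π.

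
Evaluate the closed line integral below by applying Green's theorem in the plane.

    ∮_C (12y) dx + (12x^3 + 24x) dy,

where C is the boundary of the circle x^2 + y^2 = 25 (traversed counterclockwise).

Green's theorem converts the closed line integral into a double integral over the enclosed region D:

    ∮_C P dx + Q dy = ∬_D (∂Q/∂x - ∂P/∂y) dA.

Here P = 12y, Q = 12x^3 + 24x, so

    ∂Q/∂x = 36x^2 + 24,    ∂P/∂y = 12,
    ∂Q/∂x - ∂P/∂y = 36x^2 + 12.

D is the region x^2 + y^2 ≤ 25. Evaluating the double integral:

In polar coordinates (x = r cos θ, y = r sin θ, dA = r dr dθ) the integrand becomes 36r^2cos(θ)^2 + 12, so

    ∬_D (36x^2 + 12) dA = ∫_0^{2π} ∫_0^{5} (36r^2cos(θ)^2 + 12) · r dr dθ.

Inner (r from 0 to 5): 5625cos(θ)^2 + 150.
Outer (θ from 0 to 2π): 5925π.

Therefore ∮_C P dx + Q dy = 5925π.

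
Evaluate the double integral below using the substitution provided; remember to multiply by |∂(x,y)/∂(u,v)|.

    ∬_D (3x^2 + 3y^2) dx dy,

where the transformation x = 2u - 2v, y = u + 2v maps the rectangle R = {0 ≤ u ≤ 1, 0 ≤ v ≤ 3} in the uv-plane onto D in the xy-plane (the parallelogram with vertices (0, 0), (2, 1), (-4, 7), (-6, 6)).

Compute the Jacobian determinant of (x, y) with respect to (u, v):

    ∂(x,y)/∂(u,v) = | 2  -2 | = (2)(2) - (-2)(1) = 6.
                   | 1  2 |

Its absolute value is |J| = 6 (the area scaling factor).

Substituting x = 2u - 2v, y = u + 2v into the integrand,

    3x^2 + 3y^2 → 15u^2 - 12u v + 24v^2,

so the integral becomes

    ∬_R (15u^2 - 12u v + 24v^2) · |J| du dv = ∫_0^1 ∫_0^3 (90u^2 - 72u v + 144v^2) dv du.

Inner (v): 270u^2 - 324u + 1296.
Outer (u): 1224.

Therefore ∬_D (3x^2 + 3y^2) dx dy = 1224.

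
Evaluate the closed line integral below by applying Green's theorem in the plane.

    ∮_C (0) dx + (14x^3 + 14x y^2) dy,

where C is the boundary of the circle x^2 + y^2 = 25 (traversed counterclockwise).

Green's theorem converts the closed line integral into a double integral over the enclosed region D:

    ∮_C P dx + Q dy = ∬_D (∂Q/∂x - ∂P/∂y) dA.

Here P = 0, Q = 14x^3 + 14x y^2, so

    ∂Q/∂x = 42x^2 + 14y^2,    ∂P/∂y = 0,
    ∂Q/∂x - ∂P/∂y = 42x^2 + 14y^2.

D is the region x^2 + y^2 ≤ 25. Evaluating the double integral:

In polar coordinates (x = r cos θ, y = r sin θ, dA = r dr dθ) the integrand becomes 14r^2(cos(2θ) + 2), so

    ∬_D (42x^2 + 14y^2) dA = ∫_0^{2π} ∫_0^{5} (14r^2(cos(2θ) + 2)) · r dr dθ.

Inner (r from 0 to 5): 13125/2 - 4375sin(θ)^2.
Outer (θ from 0 to 2π): 8750π.

Therefore ∮_C P dx + Q dy = 8750π.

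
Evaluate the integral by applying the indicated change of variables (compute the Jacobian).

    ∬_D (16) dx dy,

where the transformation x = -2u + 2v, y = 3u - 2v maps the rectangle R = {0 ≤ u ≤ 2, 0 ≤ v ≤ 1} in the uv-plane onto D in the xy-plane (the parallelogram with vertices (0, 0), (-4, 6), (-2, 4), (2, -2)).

Compute the Jacobian determinant of (x, y) with respect to (u, v):

    ∂(x,y)/∂(u,v) = | -2  2 | = (-2)(-2) - (2)(3) = -2.
                   | 3  -2 |

Its absolute value is |J| = 2 (the area scaling factor).

Substituting x = -2u + 2v, y = 3u - 2v into the integrand,

    16 → 16,

so the integral becomes

    ∬_R (16) · |J| du dv = ∫_0^2 ∫_0^1 (32) dv du.

Inner (v): 32.
Outer (u): 64.

Therefore ∬_D (16) dx dy = 64.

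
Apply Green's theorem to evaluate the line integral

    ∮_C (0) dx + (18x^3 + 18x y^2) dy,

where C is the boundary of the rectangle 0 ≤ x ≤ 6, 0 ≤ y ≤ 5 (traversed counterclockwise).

Green's theorem converts the closed line integral into a double integral over the enclosed region D:

    ∮_C P dx + Q dy = ∬_D (∂Q/∂x - ∂P/∂y) dA.

Here P = 0, Q = 18x^3 + 18x y^2, so

    ∂Q/∂x = 54x^2 + 18y^2,    ∂P/∂y = 0,
    ∂Q/∂x - ∂P/∂y = 54x^2 + 18y^2.

D is the region 0 ≤ x ≤ 6, 0 ≤ y ≤ 5. Evaluating the double integral:

    ∬_D (54x^2 + 18y^2) dA = ∫_0^{6} ∫_0^{5} (54x^2 + 18y^2) dy dx.

Inner (y from 0 to 5): 270x^2 + 750.
Outer (x from 0 to 6): 23940.

Therefore ∮_C P dx + Q dy = 23940.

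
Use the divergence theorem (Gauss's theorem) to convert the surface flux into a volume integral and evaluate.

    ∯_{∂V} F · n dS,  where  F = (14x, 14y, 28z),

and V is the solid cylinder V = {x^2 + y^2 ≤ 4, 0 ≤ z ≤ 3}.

By the divergence theorem,

    ∯_{∂V} F · n dS = ∭_V (∇ · F) dV.

Compute the divergence:
    ∇ · F = ∂F_x/∂x + ∂F_y/∂y + ∂F_z/∂z = 14 + 14 + 28 = 56.

In cylindrical coordinates, x = r cos(θ), y = r sin(θ), z = z, dV = r dr dθ dz, with 0 ≤ r ≤ 2, 0 ≤ θ ≤ 2π, 0 ≤ z ≤ 3.

The integrand, after substitution and multiplying by the volume element, becomes (56) · r, so

    ∭_V (∇·F) dV = ∫_0^{2π} ∫_0^{2} ∫_0^{3} (56) · r dz dr dθ.

Inner (z from 0 to 3): 168r.
Middle (r from 0 to 2): 336.
Outer (θ from 0 to 2π): 672π.

Therefore ∯_{∂V} F · n dS = 672π.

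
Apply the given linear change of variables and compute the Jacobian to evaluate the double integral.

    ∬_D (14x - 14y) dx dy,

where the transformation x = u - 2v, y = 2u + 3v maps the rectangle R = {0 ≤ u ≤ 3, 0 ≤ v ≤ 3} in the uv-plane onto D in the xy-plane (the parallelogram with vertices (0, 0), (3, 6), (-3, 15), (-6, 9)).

Compute the Jacobian determinant of (x, y) with respect to (u, v):

    ∂(x,y)/∂(u,v) = | 1  -2 | = (1)(3) - (-2)(2) = 7.
                   | 2  3 |

Its absolute value is |J| = 7 (the area scaling factor).

Substituting x = u - 2v, y = 2u + 3v into the integrand,

    14x - 14y → -14u - 70v,

so the integral becomes

    ∬_R (-14u - 70v) · |J| du dv = ∫_0^3 ∫_0^3 (-98u - 490v) dv du.

Inner (v): -294u - 2205.
Outer (u): -7938.

Therefore ∬_D (14x - 14y) dx dy = -7938.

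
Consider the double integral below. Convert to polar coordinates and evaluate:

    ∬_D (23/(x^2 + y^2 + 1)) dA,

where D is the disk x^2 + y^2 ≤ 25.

The region D is 0 ≤ r ≤ 5, 0 ≤ θ ≤ 2π in polar coordinates, where x = r cos(θ), y = r sin(θ), and dA = r dr dθ.

Under the substitution, the integrand becomes 23/(r^2 + 1), so

    ∬_D (23/(x^2 + y^2 + 1)) dA = ∫_{0}^{2π} ∫_{0}^{5} (23/(r^2 + 1)) · r dr dθ.

Inner integral (in r): ∫_{0}^{5} (23/(r^2 + 1)) · r dr = 23log(26)/2.

Outer integral (in θ): ∫_{0}^{2π} (23log(26)/2) dθ = 23π log(26).

Therefore ∬_D (23/(x^2 + y^2 + 1)) dA = 23π log(26).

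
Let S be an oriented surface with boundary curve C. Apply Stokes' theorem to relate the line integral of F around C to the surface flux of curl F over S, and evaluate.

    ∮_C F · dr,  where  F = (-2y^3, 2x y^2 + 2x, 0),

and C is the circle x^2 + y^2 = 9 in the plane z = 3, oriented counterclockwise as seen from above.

Let S be the flat disk x^2 + y^2 ≤ 9 in the plane z = 3, with upward unit normal n̂ = ẑ. By Stokes' theorem,

    ∮_C F · dr = ∬_S (∇ × F) · n̂ dS = ∬_D (curl F)_z dA,

where D is the disk x^2 + y^2 ≤ 9.

Compute the curl of F = (-2y^3, 2x y^2 + 2x, 0):
    (∇ × F)_x = ∂F_z/∂y - ∂F_y/∂z = 0,
    (∇ × F)_y = ∂F_x/∂z - ∂F_z/∂x = 0,
    (∇ × F)_z = ∂F_y/∂x - ∂F_x/∂y = 8y^2 + 2.

On z = 3, (curl F)_z = 8y^2 + 2.

Convert to polar (x = r cos θ, y = r sin θ, dA = r dr dθ); the integrand becomes 8r^2sin(θ)^2 + 2, so

    ∬_D (curl F)_z dA = ∫_0^{2π} ∫_0^{3} (8r^2sin(θ)^2 + 2) · r dr dθ.

Inner (r from 0 to 3): 162sin(θ)^2 + 9.
Outer (θ from 0 to 2π): 180π.

Therefore ∮_C F · dr = 180π.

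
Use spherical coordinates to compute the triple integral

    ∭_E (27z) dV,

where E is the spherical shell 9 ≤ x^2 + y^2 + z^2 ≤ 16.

In spherical coordinates, x = ρ sin(φ) cos(θ), y = ρ sin(φ) sin(θ), z = ρ cos(φ), and dV = ρ^2 sin(φ) dρ dφ dθ.

The integrand becomes 27ρ cos(φ), so

    ∭_E (27z) dV = ∫_{0}^{2π} ∫_{0}^{π} ∫_{3}^{4} (27ρ cos(φ)) · ρ^2 sin(φ) dρ dφ dθ.

Inner (ρ): 4725sin(2φ)/8.
Middle (φ): 0.
Outer (θ): 0.

Therefore the triple integral equals 0.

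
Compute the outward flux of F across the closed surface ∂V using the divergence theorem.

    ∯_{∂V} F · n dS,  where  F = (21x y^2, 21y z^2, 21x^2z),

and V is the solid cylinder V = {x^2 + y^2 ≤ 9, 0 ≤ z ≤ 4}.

By the divergence theorem,

    ∯_{∂V} F · n dS = ∭_V (∇ · F) dV.

Compute the divergence:
    ∇ · F = ∂F_x/∂x + ∂F_y/∂y + ∂F_z/∂z = 21y^2 + 21z^2 + 21x^2 = 21x^2 + 21y^2 + 21z^2.

In cylindrical coordinates, x = r cos(θ), y = r sin(θ), z = z, dV = r dr dθ dz, with 0 ≤ r ≤ 3, 0 ≤ θ ≤ 2π, 0 ≤ z ≤ 4.

The integrand, after substitution and multiplying by the volume element, becomes (21r^2 + 21z^2) · r, so

    ∭_V (∇·F) dV = ∫_0^{2π} ∫_0^{3} ∫_0^{4} (21r^2 + 21z^2) · r dz dr dθ.

Inner (z from 0 to 4): 84r^3 + 448r.
Middle (r from 0 to 3): 3717.
Outer (θ from 0 to 2π): 7434π.

Therefore ∯_{∂V} F · n dS = 7434π.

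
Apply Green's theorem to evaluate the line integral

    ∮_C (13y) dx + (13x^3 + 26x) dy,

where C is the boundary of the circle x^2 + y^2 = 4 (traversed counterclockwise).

Green's theorem converts the closed line integral into a double integral over the enclosed region D:

    ∮_C P dx + Q dy = ∬_D (∂Q/∂x - ∂P/∂y) dA.

Here P = 13y, Q = 13x^3 + 26x, so

    ∂Q/∂x = 39x^2 + 26,    ∂P/∂y = 13,
    ∂Q/∂x - ∂P/∂y = 39x^2 + 13.

D is the region x^2 + y^2 ≤ 4. Evaluating the double integral:

In polar coordinates (x = r cos θ, y = r sin θ, dA = r dr dθ) the integrand becomes 39r^2cos(θ)^2 + 13, so

    ∬_D (39x^2 + 13) dA = ∫_0^{2π} ∫_0^{2} (39r^2cos(θ)^2 + 13) · r dr dθ.

Inner (r from 0 to 2): 156cos(θ)^2 + 26.
Outer (θ from 0 to 2π): 208π.

Therefore ∮_C P dx + Q dy = 208π.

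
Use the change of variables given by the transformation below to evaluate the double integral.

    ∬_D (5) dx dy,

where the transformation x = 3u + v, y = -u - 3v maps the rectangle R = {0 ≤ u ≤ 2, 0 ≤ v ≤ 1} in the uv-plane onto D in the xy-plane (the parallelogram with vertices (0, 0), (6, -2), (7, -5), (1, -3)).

Compute the Jacobian determinant of (x, y) with respect to (u, v):

    ∂(x,y)/∂(u,v) = | 3  1 | = (3)(-3) - (1)(-1) = -8.
                   | -1  -3 |

Its absolute value is |J| = 8 (the area scaling factor).

Substituting x = 3u + v, y = -u - 3v into the integrand,

    5 → 5,

so the integral becomes

    ∬_R (5) · |J| du dv = ∫_0^2 ∫_0^1 (40) dv du.

Inner (v): 40.
Outer (u): 80.

Therefore ∬_D (5) dx dy = 80.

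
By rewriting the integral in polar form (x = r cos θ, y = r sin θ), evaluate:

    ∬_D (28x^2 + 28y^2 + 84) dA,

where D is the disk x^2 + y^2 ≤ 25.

The region D is 0 ≤ r ≤ 5, 0 ≤ θ ≤ 2π in polar coordinates, where x = r cos(θ), y = r sin(θ), and dA = r dr dθ.

Under the substitution, the integrand becomes 28r^2 + 84, so

    ∬_D (28x^2 + 28y^2 + 84) dA = ∫_{0}^{2π} ∫_{0}^{5} (28r^2 + 84) · r dr dθ.

Inner integral (in r): ∫_{0}^{5} (28r^2 + 84) · r dr = 5425.

Outer integral (in θ): ∫_{0}^{2π} (5425) dθ = 10850π.

Therefore ∬_D (28x^2 + 28y^2 + 84) dA = 10850π.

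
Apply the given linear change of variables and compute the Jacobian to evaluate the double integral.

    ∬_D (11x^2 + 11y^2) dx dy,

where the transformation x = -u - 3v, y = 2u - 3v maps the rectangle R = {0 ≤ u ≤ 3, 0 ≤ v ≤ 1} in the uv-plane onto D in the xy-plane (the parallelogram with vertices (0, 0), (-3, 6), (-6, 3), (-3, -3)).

Compute the Jacobian determinant of (x, y) with respect to (u, v):

    ∂(x,y)/∂(u,v) = | -1  -3 | = (-1)(-3) - (-3)(2) = 9.
                   | 2  -3 |

Its absolute value is |J| = 9 (the area scaling factor).

Substituting x = -u - 3v, y = 2u - 3v into the integrand,

    11x^2 + 11y^2 → 55u^2 - 66u v + 198v^2,

so the integral becomes

    ∬_R (55u^2 - 66u v + 198v^2) · |J| du dv = ∫_0^3 ∫_0^1 (495u^2 - 594u v + 1782v^2) dv du.

Inner (v): 495u^2 - 297u + 594.
Outer (u): 9801/2.

Therefore ∬_D (11x^2 + 11y^2) dx dy = 9801/2.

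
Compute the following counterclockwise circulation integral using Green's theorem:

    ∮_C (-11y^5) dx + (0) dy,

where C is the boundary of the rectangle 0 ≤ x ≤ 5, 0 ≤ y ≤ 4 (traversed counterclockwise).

Green's theorem converts the closed line integral into a double integral over the enclosed region D:

    ∮_C P dx + Q dy = ∬_D (∂Q/∂x - ∂P/∂y) dA.

Here P = -11y^5, Q = 0, so

    ∂Q/∂x = 0,    ∂P/∂y = -55y^4,
    ∂Q/∂x - ∂P/∂y = 55y^4.

D is the region 0 ≤ x ≤ 5, 0 ≤ y ≤ 4. Evaluating the double integral:

    ∬_D (55y^4) dA = ∫_0^{5} ∫_0^{4} (55y^4) dy dx.

Inner (y from 0 to 4): 11264.
Outer (x from 0 to 5): 56320.

Therefore ∮_C P dx + Q dy = 56320.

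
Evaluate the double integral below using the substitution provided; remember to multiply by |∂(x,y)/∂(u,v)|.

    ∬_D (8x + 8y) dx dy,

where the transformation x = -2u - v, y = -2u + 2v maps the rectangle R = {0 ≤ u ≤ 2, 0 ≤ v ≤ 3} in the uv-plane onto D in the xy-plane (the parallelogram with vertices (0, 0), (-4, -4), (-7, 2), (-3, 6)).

Compute the Jacobian determinant of (x, y) with respect to (u, v):

    ∂(x,y)/∂(u,v) = | -2  -1 | = (-2)(2) - (-1)(-2) = -6.
                   | -2  2 |

Its absolute value is |J| = 6 (the area scaling factor).

Substituting x = -2u - v, y = -2u + 2v into the integrand,

    8x + 8y → -32u + 8v,

so the integral becomes

    ∬_R (-32u + 8v) · |J| du dv = ∫_0^2 ∫_0^3 (-192u + 48v) dv du.

Inner (v): 216 - 576u.
Outer (u): -720.

Therefore ∬_D (8x + 8y) dx dy = -720.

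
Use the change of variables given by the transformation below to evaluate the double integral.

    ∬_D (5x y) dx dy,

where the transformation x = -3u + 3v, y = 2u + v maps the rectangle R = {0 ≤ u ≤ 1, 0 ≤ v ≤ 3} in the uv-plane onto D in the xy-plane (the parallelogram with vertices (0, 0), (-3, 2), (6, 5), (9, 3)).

Compute the Jacobian determinant of (x, y) with respect to (u, v):

    ∂(x,y)/∂(u,v) = | -3  3 | = (-3)(1) - (3)(2) = -9.
                   | 2  1 |

Its absolute value is |J| = 9 (the area scaling factor).

Substituting x = -3u + 3v, y = 2u + v into the integrand,

    5x y → -30u^2 + 15u v + 15v^2,

so the integral becomes

    ∬_R (-30u^2 + 15u v + 15v^2) · |J| du dv = ∫_0^1 ∫_0^3 (-270u^2 + 135u v + 135v^2) dv du.

Inner (v): -810u^2 + 1215u/2 + 1215.
Outer (u): 4995/4.

Therefore ∬_D (5x y) dx dy = 4995/4.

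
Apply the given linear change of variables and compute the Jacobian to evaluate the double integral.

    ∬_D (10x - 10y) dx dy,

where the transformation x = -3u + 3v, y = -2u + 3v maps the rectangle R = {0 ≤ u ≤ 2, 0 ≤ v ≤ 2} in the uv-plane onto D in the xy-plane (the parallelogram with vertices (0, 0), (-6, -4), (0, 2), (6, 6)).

Compute the Jacobian determinant of (x, y) with respect to (u, v):

    ∂(x,y)/∂(u,v) = | -3  3 | = (-3)(3) - (3)(-2) = -3.
                   | -2  3 |

Its absolute value is |J| = 3 (the area scaling factor).

Substituting x = -3u + 3v, y = -2u + 3v into the integrand,

    10x - 10y → -10u,

so the integral becomes

    ∬_R (-10u) · |J| du dv = ∫_0^2 ∫_0^2 (-30u) dv du.

Inner (v): -60u.
Outer (u): -120.

Therefore ∬_D (10x - 10y) dx dy = -120.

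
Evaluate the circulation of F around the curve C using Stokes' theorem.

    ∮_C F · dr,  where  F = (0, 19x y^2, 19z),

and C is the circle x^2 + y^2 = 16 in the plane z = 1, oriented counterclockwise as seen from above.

Let S be the flat disk x^2 + y^2 ≤ 16 in the plane z = 1, with upward unit normal n̂ = ẑ. By Stokes' theorem,

    ∮_C F · dr = ∬_S (∇ × F) · n̂ dS = ∬_D (curl F)_z dA,

where D is the disk x^2 + y^2 ≤ 16.

Compute the curl of F = (0, 19x y^2, 19z):
    (∇ × F)_x = ∂F_z/∂y - ∂F_y/∂z = 0,
    (∇ × F)_y = ∂F_x/∂z - ∂F_z/∂x = 0,
    (∇ × F)_z = ∂F_y/∂x - ∂F_x/∂y = 19y^2.

On z = 1, (curl F)_z = 19y^2.

Convert to polar (x = r cos θ, y = r sin θ, dA = r dr dθ); the integrand becomes 19r^2sin(θ)^2, so

    ∬_D (curl F)_z dA = ∫_0^{2π} ∫_0^{4} (19r^2sin(θ)^2) · r dr dθ.

Inner (r from 0 to 4): 1216sin(θ)^2.
Outer (θ from 0 to 2π): 1216π.

Therefore ∮_C F · dr = 1216π.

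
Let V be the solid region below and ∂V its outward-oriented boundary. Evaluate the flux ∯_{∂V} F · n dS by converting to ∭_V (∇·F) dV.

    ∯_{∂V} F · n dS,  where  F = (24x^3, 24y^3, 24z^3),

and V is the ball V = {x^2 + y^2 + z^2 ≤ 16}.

By the divergence theorem,

    ∯_{∂V} F · n dS = ∭_V (∇ · F) dV.

Compute the divergence:
    ∇ · F = ∂F_x/∂x + ∂F_y/∂y + ∂F_z/∂z = 72x^2 + 72y^2 + 72z^2.

In spherical coordinates, x = ρ sin(φ) cos(θ), y = ρ sin(φ) sin(θ), z = ρ cos(φ), dV = ρ^2 sin(φ) dρ dφ dθ, with 0 ≤ ρ ≤ 4, 0 ≤ φ ≤ π, 0 ≤ θ ≤ 2π.

The integrand, after substitution and multiplying by the volume element, becomes (72ρ^2) · ρ^2 sin(φ), so

    ∭_V (∇·F) dV = ∫_0^{2π} ∫_0^{π} ∫_0^{4} (72ρ^2) · ρ^2 sin(φ) dρ dφ dθ.

Inner (ρ from 0 to 4): 73728sin(φ)/5.
Middle (φ from 0 to π): 147456/5.
Outer (θ from 0 to 2π): 294912π/5.

Therefore ∯_{∂V} F · n dS = 294912π/5.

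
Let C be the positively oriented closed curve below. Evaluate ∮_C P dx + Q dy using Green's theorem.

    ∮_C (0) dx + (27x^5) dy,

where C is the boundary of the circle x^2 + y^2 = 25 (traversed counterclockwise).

Green's theorem converts the closed line integral into a double integral over the enclosed region D:

    ∮_C P dx + Q dy = ∬_D (∂Q/∂x - ∂P/∂y) dA.

Here P = 0, Q = 27x^5, so

    ∂Q/∂x = 135x^4,    ∂P/∂y = 0,
    ∂Q/∂x - ∂P/∂y = 135x^4.

D is the region x^2 + y^2 ≤ 25. Evaluating the double integral:

In polar coordinates (x = r cos θ, y = r sin θ, dA = r dr dθ) the integrand becomes 135r^4cos(θ)^4, so

    ∬_D (135x^4) dA = ∫_0^{2π} ∫_0^{5} (135r^4cos(θ)^4) · r dr dθ.

Inner (r from 0 to 5): 703125cos(θ)^4/2.
Outer (θ from 0 to 2π): 2109375π/8.

Therefore ∮_C P dx + Q dy = 2109375π/8.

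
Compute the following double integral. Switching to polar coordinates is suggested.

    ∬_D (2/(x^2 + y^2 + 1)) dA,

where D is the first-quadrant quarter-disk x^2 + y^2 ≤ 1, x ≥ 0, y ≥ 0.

The region D is 0 ≤ r ≤ 1, 0 ≤ θ ≤ π/2 in polar coordinates, where x = r cos(θ), y = r sin(θ), and dA = r dr dθ.

Under the substitution, the integrand becomes 2/(r^2 + 1), so

    ∬_D (2/(x^2 + y^2 + 1)) dA = ∫_{0}^{π/2} ∫_{0}^{1} (2/(r^2 + 1)) · r dr dθ.

Inner integral (in r): ∫_{0}^{1} (2/(r^2 + 1)) · r dr = log(2).

Outer integral (in θ): ∫_{0}^{π/2} (log(2)) dθ = π log(2)/2.

Therefore ∬_D (2/(x^2 + y^2 + 1)) dA = π log(2)/2.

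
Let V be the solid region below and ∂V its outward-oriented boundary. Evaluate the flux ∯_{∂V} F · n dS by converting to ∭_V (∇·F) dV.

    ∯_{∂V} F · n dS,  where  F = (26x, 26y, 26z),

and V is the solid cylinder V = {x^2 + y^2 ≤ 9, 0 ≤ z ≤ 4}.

By the divergence theorem,

    ∯_{∂V} F · n dS = ∭_V (∇ · F) dV.

Compute the divergence:
    ∇ · F = ∂F_x/∂x + ∂F_y/∂y + ∂F_z/∂z = 26 + 26 + 26 = 78.

In cylindrical coordinates, x = r cos(θ), y = r sin(θ), z = z, dV = r dr dθ dz, with 0 ≤ r ≤ 3, 0 ≤ θ ≤ 2π, 0 ≤ z ≤ 4.

The integrand, after substitution and multiplying by the volume element, becomes (78) · r, so

    ∭_V (∇·F) dV = ∫_0^{2π} ∫_0^{3} ∫_0^{4} (78) · r dz dr dθ.

Inner (z from 0 to 4): 312r.
Middle (r from 0 to 3): 1404.
Outer (θ from 0 to 2π): 2808π.

Therefore ∯_{∂V} F · n dS = 2808π.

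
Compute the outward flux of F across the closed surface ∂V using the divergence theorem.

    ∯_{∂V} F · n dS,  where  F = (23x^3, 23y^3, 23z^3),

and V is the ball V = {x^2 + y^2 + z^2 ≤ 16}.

By the divergence theorem,

    ∯_{∂V} F · n dS = ∭_V (∇ · F) dV.

Compute the divergence:
    ∇ · F = ∂F_x/∂x + ∂F_y/∂y + ∂F_z/∂z = 69x^2 + 69y^2 + 69z^2.

In spherical coordinates, x = ρ sin(φ) cos(θ), y = ρ sin(φ) sin(θ), z = ρ cos(φ), dV = ρ^2 sin(φ) dρ dφ dθ, with 0 ≤ ρ ≤ 4, 0 ≤ φ ≤ π, 0 ≤ θ ≤ 2π.

The integrand, after substitution and multiplying by the volume element, becomes (69ρ^2) · ρ^2 sin(φ), so

    ∭_V (∇·F) dV = ∫_0^{2π} ∫_0^{π} ∫_0^{4} (69ρ^2) · ρ^2 sin(φ) dρ dφ dθ.

Inner (ρ from 0 to 4): 70656sin(φ)/5.
Middle (φ from 0 to π): 141312/5.
Outer (θ from 0 to 2π): 282624π/5.

Therefore ∯_{∂V} F · n dS = 282624π/5.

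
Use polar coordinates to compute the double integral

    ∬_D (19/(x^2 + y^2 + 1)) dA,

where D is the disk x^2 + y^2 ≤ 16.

The region D is 0 ≤ r ≤ 4, 0 ≤ θ ≤ 2π in polar coordinates, where x = r cos(θ), y = r sin(θ), and dA = r dr dθ.

Under the substitution, the integrand becomes 19/(r^2 + 1), so

    ∬_D (19/(x^2 + y^2 + 1)) dA = ∫_{0}^{2π} ∫_{0}^{4} (19/(r^2 + 1)) · r dr dθ.

Inner integral (in r): ∫_{0}^{4} (19/(r^2 + 1)) · r dr = 19log(17)/2.

Outer integral (in θ): ∫_{0}^{2π} (19log(17)/2) dθ = 19π log(17).

Therefore ∬_D (19/(x^2 + y^2 + 1)) dA = 19π log(17).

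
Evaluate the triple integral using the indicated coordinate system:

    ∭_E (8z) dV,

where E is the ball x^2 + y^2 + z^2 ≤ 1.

In spherical coordinates, x = ρ sin(φ) cos(θ), y = ρ sin(φ) sin(θ), z = ρ cos(φ), and dV = ρ^2 sin(φ) dρ dφ dθ.

The integrand becomes 8ρ cos(φ), so

    ∭_E (8z) dV = ∫_{0}^{2π} ∫_{0}^{π} ∫_{0}^{1} (8ρ cos(φ)) · ρ^2 sin(φ) dρ dφ dθ.

Inner (ρ): sin(2φ).
Middle (φ): 0.
Outer (θ): 0.

Therefore the triple integral equals 0.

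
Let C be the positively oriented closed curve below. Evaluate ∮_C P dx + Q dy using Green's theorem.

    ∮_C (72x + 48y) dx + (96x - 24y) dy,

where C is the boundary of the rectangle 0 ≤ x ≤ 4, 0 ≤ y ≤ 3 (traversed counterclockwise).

Green's theorem converts the closed line integral into a double integral over the enclosed region D:

    ∮_C P dx + Q dy = ∬_D (∂Q/∂x - ∂P/∂y) dA.

Here P = 72x + 48y, Q = 96x - 24y, so

    ∂Q/∂x = 96,    ∂P/∂y = 48,
    ∂Q/∂x - ∂P/∂y = 48.

D is the region 0 ≤ x ≤ 4, 0 ≤ y ≤ 3. Evaluating the double integral:

    ∬_D (48) dA = ∫_0^{4} ∫_0^{3} (48) dy dx.

Inner (y from 0 to 3): 144.
Outer (x from 0 to 4): 576.

Therefore ∮_C P dx + Q dy = 576.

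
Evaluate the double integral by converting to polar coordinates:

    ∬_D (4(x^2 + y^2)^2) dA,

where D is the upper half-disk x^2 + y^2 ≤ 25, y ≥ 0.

The region D is 0 ≤ r ≤ 5, 0 ≤ θ ≤ π in polar coordinates, where x = r cos(θ), y = r sin(θ), and dA = r dr dθ.

Under the substitution, the integrand becomes 4r^4, so

    ∬_D (4(x^2 + y^2)^2) dA = ∫_{0}^{π} ∫_{0}^{5} (4r^4) · r dr dθ.

Inner integral (in r): ∫_{0}^{5} (4r^4) · r dr = 31250/3.

Outer integral (in θ): ∫_{0}^{π} (31250/3) dθ = 31250π/3.

Therefore ∬_D (4(x^2 + y^2)^2) dA = 31250π/3.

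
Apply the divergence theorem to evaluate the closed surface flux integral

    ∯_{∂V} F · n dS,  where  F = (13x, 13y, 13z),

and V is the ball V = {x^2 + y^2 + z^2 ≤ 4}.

By the divergence theorem,

    ∯_{∂V} F · n dS = ∭_V (∇ · F) dV.

Compute the divergence:
    ∇ · F = ∂F_x/∂x + ∂F_y/∂y + ∂F_z/∂z = 13 + 13 + 13 = 39.

In spherical coordinates, x = ρ sin(φ) cos(θ), y = ρ sin(φ) sin(θ), z = ρ cos(φ), dV = ρ^2 sin(φ) dρ dφ dθ, with 0 ≤ ρ ≤ 2, 0 ≤ φ ≤ π, 0 ≤ θ ≤ 2π.

The integrand, after substitution and multiplying by the volume element, becomes (39) · ρ^2 sin(φ), so

    ∭_V (∇·F) dV = ∫_0^{2π} ∫_0^{π} ∫_0^{2} (39) · ρ^2 sin(φ) dρ dφ dθ.

Inner (ρ from 0 to 2): 104sin(φ).
Middle (φ from 0 to π): 208.
Outer (θ from 0 to 2π): 416π.

Therefore ∯_{∂V} F · n dS = 416π.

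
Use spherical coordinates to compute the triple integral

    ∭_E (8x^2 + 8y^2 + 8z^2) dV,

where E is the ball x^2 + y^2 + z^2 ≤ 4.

In spherical coordinates, x = ρ sin(φ) cos(θ), y = ρ sin(φ) sin(θ), z = ρ cos(φ), and dV = ρ^2 sin(φ) dρ dφ dθ.

The integrand becomes 8ρ^2, so

    ∭_E (8x^2 + 8y^2 + 8z^2) dV = ∫_{0}^{2π} ∫_{0}^{π} ∫_{0}^{2} (8ρ^2) · ρ^2 sin(φ) dρ dφ dθ.

Inner (ρ): 256sin(φ)/5.
Middle (φ): 512/5.
Outer (θ): 1024π/5.

Therefore the triple integral equals 1024π/5.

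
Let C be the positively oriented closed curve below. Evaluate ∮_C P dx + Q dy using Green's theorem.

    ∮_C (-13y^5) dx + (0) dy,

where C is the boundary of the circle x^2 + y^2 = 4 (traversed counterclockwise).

Green's theorem converts the closed line integral into a double integral over the enclosed region D:

    ∮_C P dx + Q dy = ∬_D (∂Q/∂x - ∂P/∂y) dA.

Here P = -13y^5, Q = 0, so

    ∂Q/∂x = 0,    ∂P/∂y = -65y^4,
    ∂Q/∂x - ∂P/∂y = 65y^4.

D is the region x^2 + y^2 ≤ 4. Evaluating the double integral:

In polar coordinates (x = r cos θ, y = r sin θ, dA = r dr dθ) the integrand becomes 65r^4sin(θ)^4, so

    ∬_D (65y^4) dA = ∫_0^{2π} ∫_0^{2} (65r^4sin(θ)^4) · r dr dθ.

Inner (r from 0 to 2): 2080sin(θ)^4/3.
Outer (θ from 0 to 2π): 520π.

Therefore ∮_C P dx + Q dy = 520π.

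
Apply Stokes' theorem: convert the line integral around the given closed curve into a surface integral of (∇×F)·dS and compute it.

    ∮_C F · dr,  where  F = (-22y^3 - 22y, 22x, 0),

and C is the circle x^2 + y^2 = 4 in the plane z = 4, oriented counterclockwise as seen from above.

Let S be the flat disk x^2 + y^2 ≤ 4 in the plane z = 4, with upward unit normal n̂ = ẑ. By Stokes' theorem,

    ∮_C F · dr = ∬_S (∇ × F) · n̂ dS = ∬_D (curl F)_z dA,

where D is the disk x^2 + y^2 ≤ 4.

Compute the curl of F = (-22y^3 - 22y, 22x, 0):
    (∇ × F)_x = ∂F_z/∂y - ∂F_y/∂z = 0,
    (∇ × F)_y = ∂F_x/∂z - ∂F_z/∂x = 0,
    (∇ × F)_z = ∂F_y/∂x - ∂F_x/∂y = 66y^2 + 44.

On z = 4, (curl F)_z = 66y^2 + 44.

Convert to polar (x = r cos θ, y = r sin θ, dA = r dr dθ); the integrand becomes 66r^2sin(θ)^2 + 44, so

    ∬_D (curl F)_z dA = ∫_0^{2π} ∫_0^{2} (66r^2sin(θ)^2 + 44) · r dr dθ.

Inner (r from 0 to 2): 264sin(θ)^2 + 88.
Outer (θ from 0 to 2π): 440π.

Therefore ∮_C F · dr = 440π.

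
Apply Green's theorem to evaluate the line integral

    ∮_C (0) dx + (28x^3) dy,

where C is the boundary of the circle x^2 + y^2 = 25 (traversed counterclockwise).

Green's theorem converts the closed line integral into a double integral over the enclosed region D:

    ∮_C P dx + Q dy = ∬_D (∂Q/∂x - ∂P/∂y) dA.

Here P = 0, Q = 28x^3, so

    ∂Q/∂x = 84x^2,    ∂P/∂y = 0,
    ∂Q/∂x - ∂P/∂y = 84x^2.

D is the region x^2 + y^2 ≤ 25. Evaluating the double integral:

In polar coordinates (x = r cos θ, y = r sin θ, dA = r dr dθ) the integrand becomes 84r^2cos(θ)^2, so

    ∬_D (84x^2) dA = ∫_0^{2π} ∫_0^{5} (84r^2cos(θ)^2) · r dr dθ.

Inner (r from 0 to 5): 13125cos(θ)^2.
Outer (θ from 0 to 2π): 13125π.

Therefore ∮_C P dx + Q dy = 13125π.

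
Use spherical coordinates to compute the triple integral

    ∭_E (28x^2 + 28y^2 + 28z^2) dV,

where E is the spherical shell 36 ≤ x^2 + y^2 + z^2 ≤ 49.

In spherical coordinates, x = ρ sin(φ) cos(θ), y = ρ sin(φ) sin(θ), z = ρ cos(φ), and dV = ρ^2 sin(φ) dρ dφ dθ.

The integrand becomes 28ρ^2, so

    ∭_E (28x^2 + 28y^2 + 28z^2) dV = ∫_{0}^{2π} ∫_{0}^{π} ∫_{6}^{7} (28ρ^2) · ρ^2 sin(φ) dρ dφ dθ.

Inner (ρ): 252868sin(φ)/5.
Middle (φ): 505736/5.
Outer (θ): 1011472π/5.

Therefore the triple integral equals 1011472π/5.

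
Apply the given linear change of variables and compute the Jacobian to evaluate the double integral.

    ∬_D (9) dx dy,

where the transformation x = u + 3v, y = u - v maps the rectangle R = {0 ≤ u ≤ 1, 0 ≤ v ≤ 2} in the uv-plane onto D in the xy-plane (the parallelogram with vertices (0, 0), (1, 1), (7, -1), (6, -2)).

Compute the Jacobian determinant of (x, y) with respect to (u, v):

    ∂(x,y)/∂(u,v) = | 1  3 | = (1)(-1) - (3)(1) = -4.
                   | 1  -1 |

Its absolute value is |J| = 4 (the area scaling factor).

Substituting x = u + 3v, y = u - v into the integrand,

    9 → 9,

so the integral becomes

    ∬_R (9) · |J| du dv = ∫_0^1 ∫_0^2 (36) dv du.

Inner (v): 72.
Outer (u): 72.

Therefore ∬_D (9) dx dy = 72.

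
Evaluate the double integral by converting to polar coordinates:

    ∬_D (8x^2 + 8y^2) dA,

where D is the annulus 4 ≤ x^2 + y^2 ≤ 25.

The region D is 2 ≤ r ≤ 5, 0 ≤ θ ≤ 2π in polar coordinates, where x = r cos(θ), y = r sin(θ), and dA = r dr dθ.

Under the substitution, the integrand becomes 8r^2, so

    ∬_D (8x^2 + 8y^2) dA = ∫_{0}^{2π} ∫_{2}^{5} (8r^2) · r dr dθ.

Inner integral (in r): ∫_{2}^{5} (8r^2) · r dr = 1218.

Outer integral (in θ): ∫_{0}^{2π} (1218) dθ = 2436π.

Therefore ∬_D (8x^2 + 8y^2) dA = 2436π.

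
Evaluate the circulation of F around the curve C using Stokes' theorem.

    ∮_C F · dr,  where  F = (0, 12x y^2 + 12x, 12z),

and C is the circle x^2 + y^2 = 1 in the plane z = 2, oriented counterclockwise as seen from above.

Let S be the flat disk x^2 + y^2 ≤ 1 in the plane z = 2, with upward unit normal n̂ = ẑ. By Stokes' theorem,

    ∮_C F · dr = ∬_S (∇ × F) · n̂ dS = ∬_D (curl F)_z dA,

where D is the disk x^2 + y^2 ≤ 1.

Compute the curl of F = (0, 12x y^2 + 12x, 12z):
    (∇ × F)_x = ∂F_z/∂y - ∂F_y/∂z = 0,
    (∇ × F)_y = ∂F_x/∂z - ∂F_z/∂x = 0,
    (∇ × F)_z = ∂F_y/∂x - ∂F_x/∂y = 12y^2 + 12.

On z = 2, (curl F)_z = 12y^2 + 12.

Convert to polar (x = r cos θ, y = r sin θ, dA = r dr dθ); the integrand becomes 12r^2sin(θ)^2 + 12, so

    ∬_D (curl F)_z dA = ∫_0^{2π} ∫_0^{1} (12r^2sin(θ)^2 + 12) · r dr dθ.

Inner (r from 0 to 1): 3sin(θ)^2 + 6.
Outer (θ from 0 to 2π): 15π.

Therefore ∮_C F · dr = 15π.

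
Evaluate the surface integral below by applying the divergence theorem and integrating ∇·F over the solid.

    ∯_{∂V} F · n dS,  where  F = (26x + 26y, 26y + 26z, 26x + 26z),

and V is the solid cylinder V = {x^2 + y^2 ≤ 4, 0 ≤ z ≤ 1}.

By the divergence theorem,

    ∯_{∂V} F · n dS = ∭_V (∇ · F) dV.

Compute the divergence:
    ∇ · F = ∂F_x/∂x + ∂F_y/∂y + ∂F_z/∂z = 26 + 26 + 26 = 78.

In cylindrical coordinates, x = r cos(θ), y = r sin(θ), z = z, dV = r dr dθ dz, with 0 ≤ r ≤ 2, 0 ≤ θ ≤ 2π, 0 ≤ z ≤ 1.

The integrand, after substitution and multiplying by the volume element, becomes (78) · r, so

    ∭_V (∇·F) dV = ∫_0^{2π} ∫_0^{2} ∫_0^{1} (78) · r dz dr dθ.

Inner (z from 0 to 1): 78r.
Middle (r from 0 to 2): 156.
Outer (θ from 0 to 2π): 312π.

Therefore ∯_{∂V} F · n dS = 312π.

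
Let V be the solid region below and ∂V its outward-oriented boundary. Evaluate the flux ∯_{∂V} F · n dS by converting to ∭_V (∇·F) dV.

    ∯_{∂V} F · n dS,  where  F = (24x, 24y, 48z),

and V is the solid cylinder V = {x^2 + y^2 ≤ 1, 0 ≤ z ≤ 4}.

By the divergence theorem,

    ∯_{∂V} F · n dS = ∭_V (∇ · F) dV.

Compute the divergence:
    ∇ · F = ∂F_x/∂x + ∂F_y/∂y + ∂F_z/∂z = 24 + 24 + 48 = 96.

In cylindrical coordinates, x = r cos(θ), y = r sin(θ), z = z, dV = r dr dθ dz, with 0 ≤ r ≤ 1, 0 ≤ θ ≤ 2π, 0 ≤ z ≤ 4.

The integrand, after substitution and multiplying by the volume element, becomes (96) · r, so

    ∭_V (∇·F) dV = ∫_0^{2π} ∫_0^{1} ∫_0^{4} (96) · r dz dr dθ.

Inner (z from 0 to 4): 384r.
Middle (r from 0 to 1): 192.
Outer (θ from 0 to 2π): 384π.

Therefore ∯_{∂V} F · n dS = 384π.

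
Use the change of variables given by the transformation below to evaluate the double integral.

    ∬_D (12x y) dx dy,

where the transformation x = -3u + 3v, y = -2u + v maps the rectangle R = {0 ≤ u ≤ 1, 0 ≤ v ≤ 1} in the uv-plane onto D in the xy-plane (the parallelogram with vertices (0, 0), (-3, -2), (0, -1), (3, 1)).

Compute the Jacobian determinant of (x, y) with respect to (u, v):

    ∂(x,y)/∂(u,v) = | -3  3 | = (-3)(1) - (3)(-2) = 3.
                   | -2  1 |

Its absolute value is |J| = 3 (the area scaling factor).

Substituting x = -3u + 3v, y = -2u + v into the integrand,

    12x y → 72u^2 - 108u v + 36v^2,

so the integral becomes

    ∬_R (72u^2 - 108u v + 36v^2) · |J| du dv = ∫_0^1 ∫_0^1 (216u^2 - 324u v + 108v^2) dv du.

Inner (v): 216u^2 - 162u + 36.
Outer (u): 27.

Therefore ∬_D (12x y) dx dy = 27.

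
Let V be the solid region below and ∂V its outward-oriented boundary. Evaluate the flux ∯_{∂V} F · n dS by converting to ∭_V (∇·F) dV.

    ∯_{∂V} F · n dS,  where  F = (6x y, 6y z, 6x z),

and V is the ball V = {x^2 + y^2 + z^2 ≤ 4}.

By the divergence theorem,

    ∯_{∂V} F · n dS = ∭_V (∇ · F) dV.

Compute the divergence:
    ∇ · F = ∂F_x/∂x + ∂F_y/∂y + ∂F_z/∂z = 6y + 6z + 6x = 6x + 6y + 6z.

In spherical coordinates, x = ρ sin(φ) cos(θ), y = ρ sin(φ) sin(θ), z = ρ cos(φ), dV = ρ^2 sin(φ) dρ dφ dθ, with 0 ≤ ρ ≤ 2, 0 ≤ φ ≤ π, 0 ≤ θ ≤ 2π.

The integrand, after substitution and multiplying by the volume element, becomes (6ρ (sqrt(2)sin(φ)sin(θ + π/4) + cos(φ))) · ρ^2 sin(φ), so

    ∭_V (∇·F) dV = ∫_0^{2π} ∫_0^{π} ∫_0^{2} (6ρ (sqrt(2)sin(φ)sin(θ + π/4) + cos(φ))) · ρ^2 sin(φ) dρ dφ dθ.

Inner (ρ from 0 to 2): 24(sqrt(2)sin(φ)sin(θ + π/4) + cos(φ))sin(φ).
Middle (φ from 0 to π): 12sqrt(2)π sin(θ + π/4).
Outer (θ from 0 to 2π): 0.

Therefore ∯_{∂V} F · n dS = 0.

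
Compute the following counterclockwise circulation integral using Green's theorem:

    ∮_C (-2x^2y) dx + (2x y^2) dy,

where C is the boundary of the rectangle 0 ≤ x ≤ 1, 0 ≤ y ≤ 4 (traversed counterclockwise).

Green's theorem converts the closed line integral into a double integral over the enclosed region D:

    ∮_C P dx + Q dy = ∬_D (∂Q/∂x - ∂P/∂y) dA.

Here P = -2x^2y, Q = 2x y^2, so

    ∂Q/∂x = 2y^2,    ∂P/∂y = -2x^2,
    ∂Q/∂x - ∂P/∂y = 2x^2 + 2y^2.

D is the region 0 ≤ x ≤ 1, 0 ≤ y ≤ 4. Evaluating the double integral:

    ∬_D (2x^2 + 2y^2) dA = ∫_0^{1} ∫_0^{4} (2x^2 + 2y^2) dy dx.

Inner (y from 0 to 4): 8x^2 + 128/3.
Outer (x from 0 to 1): 136/3.

Therefore ∮_C P dx + Q dy = 136/3.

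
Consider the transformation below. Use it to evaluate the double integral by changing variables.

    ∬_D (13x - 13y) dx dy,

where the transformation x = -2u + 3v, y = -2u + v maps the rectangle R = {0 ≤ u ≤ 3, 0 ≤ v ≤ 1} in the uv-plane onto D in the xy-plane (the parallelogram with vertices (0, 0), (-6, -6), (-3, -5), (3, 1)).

Compute the Jacobian determinant of (x, y) with respect to (u, v):

    ∂(x,y)/∂(u,v) = | -2  3 | = (-2)(1) - (3)(-2) = 4.
                   | -2  1 |

Its absolute value is |J| = 4 (the area scaling factor).

Substituting x = -2u + 3v, y = -2u + v into the integrand,

    13x - 13y → 26v,

so the integral becomes

    ∬_R (26v) · |J| du dv = ∫_0^3 ∫_0^1 (104v) dv du.

Inner (v): 52.
Outer (u): 156.

Therefore ∬_D (13x - 13y) dx dy = 156.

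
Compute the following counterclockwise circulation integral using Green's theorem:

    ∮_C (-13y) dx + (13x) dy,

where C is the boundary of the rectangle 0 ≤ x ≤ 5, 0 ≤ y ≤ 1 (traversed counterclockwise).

Green's theorem converts the closed line integral into a double integral over the enclosed region D:

    ∮_C P dx + Q dy = ∬_D (∂Q/∂x - ∂P/∂y) dA.

Here P = -13y, Q = 13x, so

    ∂Q/∂x = 13,    ∂P/∂y = -13,
    ∂Q/∂x - ∂P/∂y = 26.

D is the region 0 ≤ x ≤ 5, 0 ≤ y ≤ 1. Evaluating the double integral:

    ∬_D (26) dA = ∫_0^{5} ∫_0^{1} (26) dy dx.

Inner (y from 0 to 1): 26.
Outer (x from 0 to 5): 130.

Therefore ∮_C P dx + Q dy = 130.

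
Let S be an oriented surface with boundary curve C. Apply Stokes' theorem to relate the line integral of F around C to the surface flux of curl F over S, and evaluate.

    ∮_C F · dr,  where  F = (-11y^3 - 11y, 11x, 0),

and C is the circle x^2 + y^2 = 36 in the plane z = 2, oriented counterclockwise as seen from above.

Let S be the flat disk x^2 + y^2 ≤ 36 in the plane z = 2, with upward unit normal n̂ = ẑ. By Stokes' theorem,

    ∮_C F · dr = ∬_S (∇ × F) · n̂ dS = ∬_D (curl F)_z dA,

where D is the disk x^2 + y^2 ≤ 36.

Compute the curl of F = (-11y^3 - 11y, 11x, 0):
    (∇ × F)_x = ∂F_z/∂y - ∂F_y/∂z = 0,
    (∇ × F)_y = ∂F_x/∂z - ∂F_z/∂x = 0,
    (∇ × F)_z = ∂F_y/∂x - ∂F_x/∂y = 33y^2 + 22.

On z = 2, (curl F)_z = 33y^2 + 22.

Convert to polar (x = r cos θ, y = r sin θ, dA = r dr dθ); the integrand becomes 33r^2sin(θ)^2 + 22, so

    ∬_D (curl F)_z dA = ∫_0^{2π} ∫_0^{6} (33r^2sin(θ)^2 + 22) · r dr dθ.

Inner (r from 0 to 6): 10692sin(θ)^2 + 396.
Outer (θ from 0 to 2π): 11484π.

Therefore ∮_C F · dr = 11484π.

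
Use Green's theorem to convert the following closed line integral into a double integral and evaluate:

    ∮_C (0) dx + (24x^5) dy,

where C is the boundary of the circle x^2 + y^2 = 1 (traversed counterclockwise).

Green's theorem converts the closed line integral into a double integral over the enclosed region D:

    ∮_C P dx + Q dy = ∬_D (∂Q/∂x - ∂P/∂y) dA.

Here P = 0, Q = 24x^5, so

    ∂Q/∂x = 120x^4,    ∂P/∂y = 0,
    ∂Q/∂x - ∂P/∂y = 120x^4.

D is the region x^2 + y^2 ≤ 1. Evaluating the double integral:

In polar coordinates (x = r cos θ, y = r sin θ, dA = r dr dθ) the integrand becomes 120r^4cos(θ)^4, so

    ∬_D (120x^4) dA = ∫_0^{2π} ∫_0^{1} (120r^4cos(θ)^4) · r dr dθ.

Inner (r from 0 to 1): 20cos(θ)^4.
Outer (θ from 0 to 2π): 15π.

Therefore ∮_C P dx + Q dy = 15π.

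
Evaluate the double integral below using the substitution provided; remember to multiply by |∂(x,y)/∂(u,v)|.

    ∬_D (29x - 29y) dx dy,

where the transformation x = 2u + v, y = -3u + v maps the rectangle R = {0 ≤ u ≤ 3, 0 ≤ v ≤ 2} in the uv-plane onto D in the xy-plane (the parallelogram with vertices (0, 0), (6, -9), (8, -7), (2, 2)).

Compute the Jacobian determinant of (x, y) with respect to (u, v):

    ∂(x,y)/∂(u,v) = | 2  1 | = (2)(1) - (1)(-3) = 5.
                   | -3  1 |

Its absolute value is |J| = 5 (the area scaling factor).

Substituting x = 2u + v, y = -3u + v into the integrand,

    29x - 29y → 145u,

so the integral becomes

    ∬_R (145u) · |J| du dv = ∫_0^3 ∫_0^2 (725u) dv du.

Inner (v): 1450u.
Outer (u): 6525.

Therefore ∬_D (29x - 29y) dx dy = 6525.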